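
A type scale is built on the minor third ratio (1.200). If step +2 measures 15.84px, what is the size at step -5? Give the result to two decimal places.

4.42px

The gap is -5 − (2) = -7 steps, so the factor is 1.200^-7.
15.84 ÷ 1.200⁷ = 15.84 ÷ 3.58318 ≈ 4.421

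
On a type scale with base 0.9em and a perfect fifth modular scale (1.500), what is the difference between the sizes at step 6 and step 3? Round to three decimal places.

7.214em

Step 3: 0.9 × 1.500³ = 3.03750em
Step 6: 0.9 × 1.500⁶ = 10.25156em
Difference: 10.25156 − 3.03750 = 7.21406em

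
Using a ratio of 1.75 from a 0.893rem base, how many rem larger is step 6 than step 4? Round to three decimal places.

Step 4: 0.893 × 1.75⁴ = 8.37536rem
Step 6: 0.893 × 1.75⁶ = 25.64955rem
Difference: 25.64955 − 8.37536 = 17.27419rem

17.274rem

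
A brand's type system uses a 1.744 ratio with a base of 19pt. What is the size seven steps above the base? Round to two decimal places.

932.35pt

Each step on a modular scale multiplies by the ratio, so the size n steps from the base is base × ratioⁿ.
19.0 × 1.744⁷ = 19.0 × 49.07105 ≈ 932.35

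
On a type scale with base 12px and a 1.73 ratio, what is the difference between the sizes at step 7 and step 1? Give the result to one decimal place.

535.8px

Step 1: 12.0 × 1.73 = 20.760px
Step 7: 12.0 × 1.73⁷ = 556.550px
Difference: 556.550 − 20.760 = 535.790px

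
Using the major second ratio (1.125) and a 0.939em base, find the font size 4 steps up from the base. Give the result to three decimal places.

1.504em

0.939 × 1.125⁴ = 0.939 × 1.60181 ≈ 1.504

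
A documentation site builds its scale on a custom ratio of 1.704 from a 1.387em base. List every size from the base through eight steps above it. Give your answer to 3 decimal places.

1.387em, 2.363em, 4.027em, 6.863em, 11.694em, 19.926em, 33.954em, 57.858em, 98.590em

Step 0: 1.387em
Step 1: 1.387 × 1.704 = 2.363
Step 2: 1.387 × 1.704² = 4.027
Step 3: 1.387 × 1.704³ = 6.863
Step 4: 1.387 × 1.704⁴ = 11.694
Step 5: 1.387 × 1.704⁵ = 19.926
Step 6: 1.387 × 1.704⁶ = 33.954
Step 7: 1.387 × 1.704⁷ = 57.858
Step 8: 1.387 × 1.704⁸ = 98.590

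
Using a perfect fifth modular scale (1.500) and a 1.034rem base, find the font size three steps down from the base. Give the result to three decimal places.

A modular type scale is a geometric sequence: sizeₙ = base × rⁿ.
1.034 ÷ 1.500³ = 1.034 ÷ 3.37500 ≈ 0.306

0.306rem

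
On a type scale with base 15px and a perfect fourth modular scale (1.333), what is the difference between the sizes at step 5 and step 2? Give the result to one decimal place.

36.5px

Step 2: 15.0 × 1.333² = 26.653px
Step 5: 15.0 × 1.333⁵ = 63.131px
Difference: 63.131 − 26.653 = 36.478px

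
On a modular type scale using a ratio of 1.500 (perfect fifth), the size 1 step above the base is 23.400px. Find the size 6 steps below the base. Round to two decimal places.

1.37px

Moving from step +1 to step -6 is 7 steps down, so divide by r⁷.
23.400 ÷ 1.500⁷ = 23.400 ÷ 17.08594 ≈ 1.370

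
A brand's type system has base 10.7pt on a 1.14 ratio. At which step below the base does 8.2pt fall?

1.14ⁿ = 10.7 / 8.2 = 1.3049
n = ln(1.3049) / ln(1.14) = 0.2661 / 0.1310 ≈ 2.03

2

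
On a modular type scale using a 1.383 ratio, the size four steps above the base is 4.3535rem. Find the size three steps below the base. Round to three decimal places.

0.450rem

4.3535 ÷ 1.383⁷ = 4.3535 ÷ 9.67732 ≈ 0.450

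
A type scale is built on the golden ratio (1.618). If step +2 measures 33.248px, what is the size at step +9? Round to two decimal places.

33.248 × 1.618⁷ = 33.248 × 29.03017 ≈ 965.195

965.20px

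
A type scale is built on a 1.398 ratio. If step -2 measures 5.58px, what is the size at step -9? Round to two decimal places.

The gap is -9 − (-2) = -7 steps, so the factor is 1.398^-7.
5.58 ÷ 1.398⁷ = 5.58 ÷ 10.43639 ≈ 0.535

0.53px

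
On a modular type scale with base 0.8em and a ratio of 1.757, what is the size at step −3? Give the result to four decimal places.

0.1475em

0.8 ÷ 1.757³ = 0.8 ÷ 5.42395 ≈ 0.1475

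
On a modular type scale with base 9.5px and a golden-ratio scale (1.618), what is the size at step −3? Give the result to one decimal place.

2.2px

Every step multiplies by the scale ratio.
9.5 ÷ 1.618³ = 9.5 ÷ 4.23580 ≈ 2.24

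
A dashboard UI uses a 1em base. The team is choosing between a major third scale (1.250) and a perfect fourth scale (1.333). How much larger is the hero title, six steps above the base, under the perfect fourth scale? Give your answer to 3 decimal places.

Major third: 1.0 × 1.250⁶ = 3.81470em
Perfect fourth: 1.0 × 1.333⁶ = 5.61023em
Difference: 5.61023 − 3.81470 = 1.79553em

1.796em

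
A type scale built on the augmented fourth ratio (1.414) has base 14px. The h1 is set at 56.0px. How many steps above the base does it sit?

1.414ⁿ = 56.0 / 14 = 4.0000
n = ln(4.0000) / ln(1.414) = 1.3863 / 0.3464 ≈ 4.00

4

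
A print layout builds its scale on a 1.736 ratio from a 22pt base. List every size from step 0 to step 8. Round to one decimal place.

22.0pt, 38.2pt, 66.3pt, 115.1pt, 199.8pt, 346.9pt, 602.2pt, 1045.4pt, 1814.8pt

Step 0: 22pt
Step 1: 22.0 × 1.736 = 38.2
Step 2: 22.0 × 1.736² = 66.3
Step 3: 22.0 × 1.736³ = 115.1
Step 4: 22.0 × 1.736⁴ = 199.8
Step 5: 22.0 × 1.736⁵ = 346.9
Step 6: 22.0 × 1.736⁶ = 602.2
Step 7: 22.0 × 1.736⁷ = 1045.4
Step 8: 22.0 × 1.736⁸ = 1814.8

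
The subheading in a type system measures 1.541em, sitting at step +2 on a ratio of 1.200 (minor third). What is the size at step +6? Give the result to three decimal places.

Moving from step +2 to step +6 is 4 steps up, so multiply by r⁴.
1.541 × 1.200⁴ = 1.541 × 2.07360 ≈ 3.195

3.195em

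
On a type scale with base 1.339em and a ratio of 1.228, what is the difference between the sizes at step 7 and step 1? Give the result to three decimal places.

Step 1: 1.339 × 1.228 = 1.64429em
Step 7: 1.339 × 1.228⁷ = 5.63857em
Difference: 5.63857 − 1.64429 = 3.99428em

3.994em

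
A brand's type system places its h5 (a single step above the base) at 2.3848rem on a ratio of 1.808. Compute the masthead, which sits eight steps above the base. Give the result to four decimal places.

The gap is 8 − (1) = 7 steps, so the factor is 1.808^7.
2.3848 × 1.808⁷ = 2.3848 × 63.15227 ≈ 150.6055

150.6055rem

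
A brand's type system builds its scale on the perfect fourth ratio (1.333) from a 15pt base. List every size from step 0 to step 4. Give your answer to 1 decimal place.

Step 0: 15pt
Step 1: 15.0 × 1.333 = 20.0
Step 2: 15.0 × 1.333² = 26.7
Step 3: 15.0 × 1.333³ = 35.5
Step 4: 15.0 × 1.333⁴ = 47.4

15.0pt, 20.0pt, 26.7pt, 35.5pt, 47.4pt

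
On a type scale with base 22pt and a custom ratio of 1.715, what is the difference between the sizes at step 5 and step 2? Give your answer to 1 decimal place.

Step 2: 22.0 × 1.715² = 64.707pt
Step 5: 22.0 × 1.715⁵ = 326.395pt
Difference: 326.395 − 64.707 = 261.688pt

261.7pt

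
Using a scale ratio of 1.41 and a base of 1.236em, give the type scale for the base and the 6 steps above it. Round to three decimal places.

1.236em, 1.743em, 2.457em, 3.465em, 4.885em, 6.888em, 9.713em

Step 0: 1.236em
Step 1: 1.236 × 1.41 = 1.743
Step 2: 1.236 × 1.41² = 2.457
Step 3: 1.236 × 1.41³ = 3.465
Step 4: 1.236 × 1.41⁴ = 4.885
Step 5: 1.236 × 1.41⁵ = 6.888
Step 6: 1.236 × 1.41⁶ = 9.713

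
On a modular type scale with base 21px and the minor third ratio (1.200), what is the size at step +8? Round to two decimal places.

21.0 × 1.200⁸ = 21.0 × 4.29982 ≈ 90.30

90.30px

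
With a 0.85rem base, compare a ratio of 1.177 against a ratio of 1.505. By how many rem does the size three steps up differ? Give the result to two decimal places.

At 1.177: 0.85 × 1.177³ = 1.3860rem
At 1.505: 0.85 × 1.505³ = 2.8975rem
Difference: 2.8975 − 1.3860 = 1.5115rem

1.51rem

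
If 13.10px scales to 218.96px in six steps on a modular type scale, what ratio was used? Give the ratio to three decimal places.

r⁶ = 218.96 / 13.10, so r = (218.96/13.10)^(1/6).
r = 16.7145^(1/6) ≈ 1.5990

1.599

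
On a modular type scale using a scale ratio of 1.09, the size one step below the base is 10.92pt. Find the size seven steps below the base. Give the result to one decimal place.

10.92 ÷ 1.09⁶ = 10.92 ÷ 1.67710 ≈ 6.511

6.5pt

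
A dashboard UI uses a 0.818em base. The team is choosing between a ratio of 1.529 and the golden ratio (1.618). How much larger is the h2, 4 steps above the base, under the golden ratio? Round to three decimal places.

1.135em

At 1.529: 0.818 × 1.529⁴ = 4.47078em
Golden ratio: 0.818 × 1.618⁴ = 5.60618em
Difference: 5.60618 − 4.47078 = 1.13540em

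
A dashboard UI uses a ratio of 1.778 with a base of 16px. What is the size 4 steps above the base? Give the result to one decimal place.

A modular type scale is a geometric sequence: sizeₙ = base × rⁿ.
16.0 × 1.778⁴ = 16.0 × 9.99372 ≈ 159.90

159.9px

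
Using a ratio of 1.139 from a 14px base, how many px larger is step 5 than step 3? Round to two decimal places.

Step 3: 14.0 × 1.139³ = 20.6871px
Step 5: 14.0 × 1.139⁵ = 26.8378px
Difference: 26.8378 − 20.6871 = 6.1507px

6.15px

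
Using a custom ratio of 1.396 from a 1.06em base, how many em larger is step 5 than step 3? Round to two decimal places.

2.74em

Step 3: 1.06 × 1.396³ = 2.8838em
Step 5: 1.06 × 1.396⁵ = 5.6200em
Difference: 5.6200 − 2.8838 = 2.7362em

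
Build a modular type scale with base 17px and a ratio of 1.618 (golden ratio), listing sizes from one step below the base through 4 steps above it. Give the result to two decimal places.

10.51px, 17.00px, 27.51px, 44.50px, 72.01px, 116.51px

Step -1: 17.0 ÷ 1.618 = 10.51
Step 0: 17px
Step 1: 17.0 × 1.618 = 27.51
Step 2: 17.0 × 1.618² = 44.50
Step 3: 17.0 × 1.618³ = 72.01
Step 4: 17.0 × 1.618⁴ = 116.51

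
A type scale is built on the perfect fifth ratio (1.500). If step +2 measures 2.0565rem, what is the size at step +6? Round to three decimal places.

2.0565 × 1.500⁴ = 2.0565 × 5.06250 ≈ 10.411

10.411rem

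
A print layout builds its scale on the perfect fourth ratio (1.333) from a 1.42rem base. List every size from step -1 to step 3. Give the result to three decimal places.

Step -1: 1.42 ÷ 1.333 = 1.065
Step 0: 1.42rem
Step 1: 1.42 × 1.333 = 1.893
Step 2: 1.42 × 1.333² = 2.523
Step 3: 1.42 × 1.333³ = 3.363

1.065rem, 1.420rem, 1.893rem, 2.523rem, 3.363rem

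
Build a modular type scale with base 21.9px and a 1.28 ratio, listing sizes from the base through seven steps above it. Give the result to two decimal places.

21.90px, 28.03px, 35.88px, 45.93px, 58.79px, 75.25px, 96.32px, 123.29px

Step 0: 21.9px
Step 1: 21.9 × 1.28 = 28.03
Step 2: 21.9 × 1.28² = 35.88
Step 3: 21.9 × 1.28³ = 45.93
Step 4: 21.9 × 1.28⁴ = 58.79
Step 5: 21.9 × 1.28⁵ = 75.25
Step 6: 21.9 × 1.28⁶ = 96.32
Step 7: 21.9 × 1.28⁷ = 123.29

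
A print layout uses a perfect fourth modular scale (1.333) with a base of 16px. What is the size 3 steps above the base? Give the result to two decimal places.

Every step multiplies by the scale ratio.
16.0 × 1.333³ = 16.0 × 2.36859 ≈ 37.90

37.90px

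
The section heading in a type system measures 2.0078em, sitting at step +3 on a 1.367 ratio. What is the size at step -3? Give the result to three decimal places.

The gap is -3 − (3) = -6 steps, so the factor is 1.367^-6.
2.0078 ÷ 1.367⁶ = 2.0078 ÷ 6.52546 ≈ 0.308

0.308em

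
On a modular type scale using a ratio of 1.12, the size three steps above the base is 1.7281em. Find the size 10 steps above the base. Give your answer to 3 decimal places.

3.820em

1.7281 × 1.12⁷ = 1.7281 × 2.21068 ≈ 3.820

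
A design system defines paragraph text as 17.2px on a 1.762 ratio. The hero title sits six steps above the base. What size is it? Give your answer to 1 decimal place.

514.7px

Every step multiplies by the scale ratio.
17.2 × 1.762⁶ = 17.2 × 29.92509 ≈ 514.71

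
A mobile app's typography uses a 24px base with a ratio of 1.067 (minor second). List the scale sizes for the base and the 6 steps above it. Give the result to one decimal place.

24.0px, 25.6px, 27.3px, 29.2px, 31.1px, 33.2px, 35.4px

Step 0: 24px
Step 1: 24.0 × 1.067 = 25.6
Step 2: 24.0 × 1.067² = 27.3
Step 3: 24.0 × 1.067³ = 29.2
Step 4: 24.0 × 1.067⁴ = 31.1
Step 5: 24.0 × 1.067⁵ = 33.2
Step 6: 24.0 × 1.067⁶ = 35.4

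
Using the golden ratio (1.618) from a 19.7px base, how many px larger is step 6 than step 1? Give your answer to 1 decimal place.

321.6px

Step 1: 19.7 × 1.618 = 31.875px
Step 6: 19.7 × 1.618⁶ = 353.458px
Difference: 353.458 − 31.875 = 321.583px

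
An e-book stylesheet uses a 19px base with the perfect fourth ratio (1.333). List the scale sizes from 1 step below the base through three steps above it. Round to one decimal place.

Step -1: 19.0 ÷ 1.333 = 14.3
Step 0: 19px
Step 1: 19.0 × 1.333 = 25.3
Step 2: 19.0 × 1.333² = 33.8
Step 3: 19.0 × 1.333³ = 45.0

14.3px, 19.0px, 25.3px, 33.8px, 45.0px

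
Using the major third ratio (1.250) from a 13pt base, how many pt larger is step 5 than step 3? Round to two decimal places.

Step 3: 13.0 × 1.250³ = 25.3906pt
Step 5: 13.0 × 1.250⁵ = 39.6729pt
Difference: 39.6729 − 25.3906 = 14.2823pt

14.28pt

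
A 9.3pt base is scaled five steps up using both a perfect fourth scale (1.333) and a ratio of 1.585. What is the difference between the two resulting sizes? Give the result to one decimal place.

Perfect fourth: 9.3 × 1.333⁵ = 39.141pt
At 1.585: 9.3 × 1.585⁵ = 93.031pt
Difference: 93.031 − 39.141 = 53.890pt

53.9pt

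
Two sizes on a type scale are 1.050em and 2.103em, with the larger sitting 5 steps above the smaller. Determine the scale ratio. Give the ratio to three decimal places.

The ratio satisfies 1.050 × r⁵ = 2.103, so r = (2.103 / 1.050)^(1/5).
r = 2.0029^(1/5) ≈ 1.1490

1.149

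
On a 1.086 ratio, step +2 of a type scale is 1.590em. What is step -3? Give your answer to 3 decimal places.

Moving from step +2 to step -3 is 5 steps down, so divide by r⁵.
1.590 ÷ 1.086⁵ = 1.590 ÷ 1.51060 ≈ 1.053

1.053em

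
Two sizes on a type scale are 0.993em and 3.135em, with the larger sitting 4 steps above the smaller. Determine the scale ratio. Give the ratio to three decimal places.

r⁴ = 3.135 / 0.993, so r = (3.135/0.993)^(1/4).
r = 3.1571^(1/4) ≈ 1.3330

1.333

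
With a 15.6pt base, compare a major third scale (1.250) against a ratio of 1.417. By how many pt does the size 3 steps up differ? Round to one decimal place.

13.9pt

Major third: 15.6 × 1.250³ = 30.469pt
At 1.417: 15.6 × 1.417³ = 44.385pt
Difference: 44.385 − 30.469 = 13.916pt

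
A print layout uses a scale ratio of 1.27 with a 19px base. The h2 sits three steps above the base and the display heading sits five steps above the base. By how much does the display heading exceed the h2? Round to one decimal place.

Step 3: 19.0 × 1.27³ = 38.919px
Step 5: 19.0 × 1.27⁵ = 62.773px
Difference: 62.773 − 38.919 = 23.854px

23.9px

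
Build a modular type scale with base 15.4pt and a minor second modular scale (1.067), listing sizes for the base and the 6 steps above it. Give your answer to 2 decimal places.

Step 0: 15.4pt
Step 1: 15.4 × 1.067 = 16.43
Step 2: 15.4 × 1.067² = 17.53
Step 3: 15.4 × 1.067³ = 18.71
Step 4: 15.4 × 1.067⁴ = 19.96
Step 5: 15.4 × 1.067⁵ = 21.30
Step 6: 15.4 × 1.067⁶ = 22.73

15.40pt, 16.43pt, 17.53pt, 18.71pt, 19.96pt, 21.30pt, 22.73pt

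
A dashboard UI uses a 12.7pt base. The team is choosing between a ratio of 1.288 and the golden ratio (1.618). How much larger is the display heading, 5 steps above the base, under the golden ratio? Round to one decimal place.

95.8pt

At 1.288: 12.7 × 1.288⁵ = 45.018pt
Golden ratio: 12.7 × 1.618⁵ = 140.830pt
Difference: 140.830 − 45.018 = 95.812pt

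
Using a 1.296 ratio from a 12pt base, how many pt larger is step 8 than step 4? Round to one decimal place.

61.7pt

Step 4: 12.0 × 1.296⁴ = 33.853pt
Step 8: 12.0 × 1.296⁸ = 95.504pt
Difference: 95.504 − 33.853 = 61.651pt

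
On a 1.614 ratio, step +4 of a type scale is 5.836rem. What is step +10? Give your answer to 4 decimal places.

5.836 × 1.614⁶ = 5.836 × 17.67751 ≈ 103.1660

103.1660rem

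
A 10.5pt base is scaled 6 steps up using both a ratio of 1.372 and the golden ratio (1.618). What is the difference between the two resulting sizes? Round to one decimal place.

118.4pt

At 1.372: 10.5 × 1.372⁶ = 70.035pt
Golden ratio: 10.5 × 1.618⁶ = 188.391pt
Difference: 188.391 − 70.035 = 118.356pt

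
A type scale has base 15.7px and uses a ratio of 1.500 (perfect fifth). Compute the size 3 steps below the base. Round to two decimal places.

15.7 ÷ 1.500³ = 15.7 ÷ 3.37500 ≈ 4.65

4.65px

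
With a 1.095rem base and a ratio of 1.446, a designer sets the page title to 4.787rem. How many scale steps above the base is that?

1.446ⁿ = 4.787 / 1.095 = 4.3717
n = ln(4.3717) / ln(1.446) = 1.4751 / 0.3688 ≈ 4.00

4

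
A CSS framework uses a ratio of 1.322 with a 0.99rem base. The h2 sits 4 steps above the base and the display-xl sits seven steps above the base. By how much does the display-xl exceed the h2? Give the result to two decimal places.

3.96rem

Step 4: 0.99 × 1.322⁴ = 3.0239rem
Step 7: 0.99 × 1.322⁷ = 6.9864rem
Difference: 6.9864 − 3.0239 = 3.9625rem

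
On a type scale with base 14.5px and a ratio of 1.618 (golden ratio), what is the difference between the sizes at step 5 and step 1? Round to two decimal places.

137.33px

Step 1: 14.5 × 1.618 = 23.4610px
Step 5: 14.5 × 1.618⁵ = 160.7906px
Difference: 160.7906 − 23.4610 = 137.3296px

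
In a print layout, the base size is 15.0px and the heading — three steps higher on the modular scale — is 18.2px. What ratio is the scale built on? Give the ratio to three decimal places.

1.067

The ratio satisfies 15.0 × r³ = 18.2, so r = (18.2 / 15.0)^(1/3).
r = 1.2133^(1/3) ≈ 1.0666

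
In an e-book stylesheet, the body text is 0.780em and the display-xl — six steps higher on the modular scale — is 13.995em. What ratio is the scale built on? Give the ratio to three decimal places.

1.618

r⁶ = 13.995 / 0.780, so r = (13.995/0.780)^(1/6).
r = 17.9423^(1/6) ≈ 1.6180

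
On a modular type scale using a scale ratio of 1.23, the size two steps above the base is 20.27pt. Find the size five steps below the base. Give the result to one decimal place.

Moving from step +2 to step -5 is 7 steps down, so divide by r⁷.
20.27 ÷ 1.23⁷ = 20.27 ÷ 4.25928 ≈ 4.759

4.8pt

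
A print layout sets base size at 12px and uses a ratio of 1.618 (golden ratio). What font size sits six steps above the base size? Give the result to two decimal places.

Each step on a modular scale multiplies by the ratio, so the size n steps from the base is base × ratioⁿ.
12.0 × 1.618⁶ = 12.0 × 17.94201 ≈ 215.30

215.30px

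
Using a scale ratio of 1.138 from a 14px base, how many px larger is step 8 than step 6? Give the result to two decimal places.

8.97px

Step 6: 14.0 × 1.138⁶ = 30.4076px
Step 8: 14.0 × 1.138⁸ = 39.3791px
Difference: 39.3791 − 30.4076 = 8.9715px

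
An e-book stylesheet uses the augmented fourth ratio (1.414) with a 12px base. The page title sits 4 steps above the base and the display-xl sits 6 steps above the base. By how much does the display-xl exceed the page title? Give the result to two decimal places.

47.94px

Step 4: 12.0 × 1.414⁴ = 47.9710px
Step 6: 12.0 × 1.414⁶ = 95.9131px
Difference: 95.9131 − 47.9710 = 47.9421px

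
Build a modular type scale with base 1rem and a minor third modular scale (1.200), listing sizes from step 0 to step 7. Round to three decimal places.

1.000rem, 1.200rem, 1.440rem, 1.728rem, 2.074rem, 2.488rem, 2.986rem, 3.583rem

Step 0: 1rem
Step 1: 1.0 × 1.200 = 1.200
Step 2: 1.0 × 1.200² = 1.440
Step 3: 1.0 × 1.200³ = 1.728
Step 4: 1.0 × 1.200⁴ = 2.074
Step 5: 1.0 × 1.200⁵ = 2.488
Step 6: 1.0 × 1.200⁶ = 2.986
Step 7: 1.0 × 1.200⁷ = 3.583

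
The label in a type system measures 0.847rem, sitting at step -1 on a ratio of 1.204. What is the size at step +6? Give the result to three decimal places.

3.106rem

Moving from step -1 to step +6 is 7 steps up, so multiply by r⁷.
0.847 × 1.204⁷ = 0.847 × 3.66763 ≈ 3.106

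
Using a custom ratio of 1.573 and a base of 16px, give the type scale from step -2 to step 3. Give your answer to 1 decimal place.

Step -2: 16.0 ÷ 1.573² = 6.5
Step -1: 16.0 ÷ 1.573 = 10.2
Step 0: 16px
Step 1: 16.0 × 1.573 = 25.2
Step 2: 16.0 × 1.573² = 39.6
Step 3: 16.0 × 1.573³ = 62.3

6.5px, 10.2px, 16.0px, 25.2px, 39.6px, 62.3px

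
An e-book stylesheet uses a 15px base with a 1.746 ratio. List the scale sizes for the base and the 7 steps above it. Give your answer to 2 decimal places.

Step 0: 15px
Step 1: 15.0 × 1.746 = 26.19
Step 2: 15.0 × 1.746² = 45.73
Step 3: 15.0 × 1.746³ = 79.84
Step 4: 15.0 × 1.746⁴ = 139.40
Step 5: 15.0 × 1.746⁵ = 243.40
Step 6: 15.0 × 1.746⁶ = 424.97
Step 7: 15.0 × 1.746⁷ = 741.99

15.00px, 26.19px, 45.73px, 79.84px, 139.40px, 243.40px, 424.97px, 741.99px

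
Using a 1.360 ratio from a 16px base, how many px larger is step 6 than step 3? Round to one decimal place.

Step 3: 16.0 × 1.360³ = 40.247px
Step 6: 16.0 × 1.360⁶ = 101.240px
Difference: 101.240 − 40.247 = 60.993px

61.0px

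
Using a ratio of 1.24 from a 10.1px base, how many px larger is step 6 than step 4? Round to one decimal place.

12.8px

Step 4: 10.1 × 1.24⁴ = 23.879px
Step 6: 10.1 × 1.24⁶ = 36.716px
Difference: 36.716 − 23.879 = 12.837px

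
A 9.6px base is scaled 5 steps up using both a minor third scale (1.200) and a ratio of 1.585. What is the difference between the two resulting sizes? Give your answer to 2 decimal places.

72.14px

Minor third: 9.6 × 1.200⁵ = 23.8879px
At 1.585: 9.6 × 1.585⁵ = 96.0324px
Difference: 96.0324 − 23.8879 = 72.1445px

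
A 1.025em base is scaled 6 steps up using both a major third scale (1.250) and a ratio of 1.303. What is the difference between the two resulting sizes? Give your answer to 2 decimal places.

1.11em

Major third: 1.025 × 1.250⁶ = 3.9101em
At 1.303: 1.025 × 1.303⁶ = 5.0164em
Difference: 5.0164 − 3.9101 = 1.1063em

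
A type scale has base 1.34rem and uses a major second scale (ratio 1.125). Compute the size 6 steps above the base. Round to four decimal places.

1.34 × 1.125⁶ = 1.34 × 2.02729 ≈ 2.7166

2.7166rem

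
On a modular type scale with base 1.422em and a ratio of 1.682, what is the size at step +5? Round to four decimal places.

19.1439em

Each step on a modular scale multiplies by the ratio, so the size n steps from the base is base × ratioⁿ.
1.422 × 1.682⁵ = 1.422 × 13.46263 ≈ 19.1439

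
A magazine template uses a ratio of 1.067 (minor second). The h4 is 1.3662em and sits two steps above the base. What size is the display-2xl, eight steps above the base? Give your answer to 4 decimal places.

Moving from step +2 to step +8 is 6 steps up, so multiply by r⁶.
1.3662 × 1.067⁶ = 1.3662 × 1.47566 ≈ 2.0160

2.0160em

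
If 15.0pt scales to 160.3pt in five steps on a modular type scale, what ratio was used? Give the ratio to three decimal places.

The ratio satisfies 15.0 × r⁵ = 160.3, so r = (160.3 / 15.0)^(1/5).
r = 10.6867^(1/5) ≈ 1.6061

1.606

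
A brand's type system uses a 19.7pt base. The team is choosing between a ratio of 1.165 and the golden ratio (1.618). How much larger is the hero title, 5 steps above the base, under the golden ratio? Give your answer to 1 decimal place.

176.2pt

At 1.165: 19.7 × 1.165⁵ = 42.276pt
Golden ratio: 19.7 × 1.618⁵ = 218.453pt
Difference: 218.453 − 42.276 = 176.177pt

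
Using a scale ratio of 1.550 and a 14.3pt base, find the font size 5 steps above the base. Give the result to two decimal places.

A modular type scale is a geometric sequence: sizeₙ = base × rⁿ.
14.3 × 1.550⁵ = 14.3 × 8.94661 ≈ 127.94

127.94pt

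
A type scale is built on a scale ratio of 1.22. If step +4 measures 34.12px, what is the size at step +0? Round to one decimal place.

The gap is 0 − (4) = -4 steps, so the factor is 1.22^-4.
34.12 ÷ 1.22⁴ = 34.12 ÷ 2.21533 ≈ 15.402

15.4px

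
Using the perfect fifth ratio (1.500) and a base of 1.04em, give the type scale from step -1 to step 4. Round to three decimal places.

0.693em, 1.040em, 1.560em, 2.340em, 3.510em, 5.265em

Step -1: 1.04 ÷ 1.500 = 0.693
Step 0: 1.04em
Step 1: 1.04 × 1.500 = 1.560
Step 2: 1.04 × 1.500² = 2.340
Step 3: 1.04 × 1.500³ = 3.510
Step 4: 1.04 × 1.500⁴ = 5.265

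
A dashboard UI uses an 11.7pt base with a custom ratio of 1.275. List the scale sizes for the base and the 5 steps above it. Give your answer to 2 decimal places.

Step 0: 11.7pt
Step 1: 11.7 × 1.275 = 14.92
Step 2: 11.7 × 1.275² = 19.02
Step 3: 11.7 × 1.275³ = 24.25
Step 4: 11.7 × 1.275⁴ = 30.92
Step 5: 11.7 × 1.275⁵ = 39.42

11.70pt, 14.92pt, 19.02pt, 24.25pt, 30.92pt, 39.42pt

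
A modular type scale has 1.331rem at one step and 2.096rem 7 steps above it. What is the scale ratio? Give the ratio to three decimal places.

The ratio satisfies 1.331 × r⁷ = 2.096, so r = (2.096 / 1.331)^(1/7).
r = 1.5748^(1/7) ≈ 1.0670

1.067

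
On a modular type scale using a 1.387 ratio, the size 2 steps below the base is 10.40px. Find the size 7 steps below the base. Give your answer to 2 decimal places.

Moving from step -2 to step -7 is 5 steps down, so divide by r⁵.
10.40 ÷ 1.387⁵ = 10.40 ÷ 5.13313 ≈ 2.026

2.03px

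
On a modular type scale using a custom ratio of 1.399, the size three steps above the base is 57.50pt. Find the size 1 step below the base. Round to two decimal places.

The gap is -1 − (3) = -4 steps, so the factor is 1.399^-4.
57.50 ÷ 1.399⁴ = 57.50 ÷ 3.83064 ≈ 15.011

15.01pt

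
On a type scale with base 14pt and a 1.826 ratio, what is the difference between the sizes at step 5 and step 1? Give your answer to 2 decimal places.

258.64pt

Step 1: 14.0 × 1.826 = 25.5640pt
Step 5: 14.0 × 1.826⁵ = 284.2051pt
Difference: 284.2051 − 25.5640 = 258.6411pt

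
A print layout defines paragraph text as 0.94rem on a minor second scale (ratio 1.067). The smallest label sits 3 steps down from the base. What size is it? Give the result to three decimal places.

0.774rem

0.94 ÷ 1.067³ = 0.94 ÷ 1.21477 ≈ 0.774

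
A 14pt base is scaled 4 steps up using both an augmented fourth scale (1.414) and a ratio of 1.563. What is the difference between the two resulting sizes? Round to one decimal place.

27.6pt

Augmented fourth: 14.0 × 1.414⁴ = 55.966pt
At 1.563: 14.0 × 1.563⁴ = 83.553pt
Difference: 83.553 − 55.966 = 27.587pt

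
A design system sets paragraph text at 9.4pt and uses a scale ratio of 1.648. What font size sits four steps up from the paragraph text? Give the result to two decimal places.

69.34pt

9.4 × 1.648⁴ = 9.4 × 7.37613 ≈ 69.34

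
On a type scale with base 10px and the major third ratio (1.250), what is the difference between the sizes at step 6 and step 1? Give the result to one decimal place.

25.6px

Step 1: 10.0 × 1.250 = 12.500px
Step 6: 10.0 × 1.250⁶ = 38.147px
Difference: 38.147 − 12.500 = 25.647px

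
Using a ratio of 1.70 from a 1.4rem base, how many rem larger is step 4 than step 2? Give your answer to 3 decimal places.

7.647rem

Step 2: 1.4 × 1.70² = 4.04600rem
Step 4: 1.4 × 1.70⁴ = 11.69294rem
Difference: 11.69294 − 4.04600 = 7.64694rem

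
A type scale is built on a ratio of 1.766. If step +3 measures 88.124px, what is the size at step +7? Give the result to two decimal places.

88.124 × 1.766⁴ = 88.124 × 9.72664 ≈ 857.150

857.15px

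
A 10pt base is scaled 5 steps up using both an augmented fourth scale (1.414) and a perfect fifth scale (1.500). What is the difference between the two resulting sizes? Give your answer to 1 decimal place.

19.4pt

Augmented fourth: 10.0 × 1.414⁵ = 56.526pt
Perfect fifth: 10.0 × 1.500⁵ = 75.938pt
Difference: 75.938 − 56.526 = 19.412pt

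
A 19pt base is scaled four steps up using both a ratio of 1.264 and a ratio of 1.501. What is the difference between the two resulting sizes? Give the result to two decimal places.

At 1.264: 19.0 × 1.264⁴ = 48.5000pt
At 1.501: 19.0 × 1.501⁴ = 96.4443pt
Difference: 96.4443 − 48.5000 = 47.9443pt

47.94pt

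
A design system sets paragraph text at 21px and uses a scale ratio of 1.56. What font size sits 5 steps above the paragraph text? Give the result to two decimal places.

194.02px

21.0 × 1.56⁵ = 21.0 × 9.23896 ≈ 194.02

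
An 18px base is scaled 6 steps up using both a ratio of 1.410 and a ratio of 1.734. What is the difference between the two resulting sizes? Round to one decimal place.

347.8px

At 1.410: 18.0 × 1.410⁶ = 141.445px
At 1.734: 18.0 × 1.734⁶ = 489.291px
Difference: 489.291 − 141.445 = 347.846px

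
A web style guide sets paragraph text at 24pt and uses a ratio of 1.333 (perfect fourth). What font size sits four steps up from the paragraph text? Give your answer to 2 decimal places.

24.0 × 1.333⁴ = 24.0 × 3.15733 ≈ 75.78

75.78pt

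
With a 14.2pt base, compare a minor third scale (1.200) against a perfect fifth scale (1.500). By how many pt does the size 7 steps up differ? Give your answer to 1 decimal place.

191.7pt

Minor third: 14.2 × 1.200⁷ = 50.881pt
Perfect fifth: 14.2 × 1.500⁷ = 242.620pt
Difference: 242.620 − 50.881 = 191.739pt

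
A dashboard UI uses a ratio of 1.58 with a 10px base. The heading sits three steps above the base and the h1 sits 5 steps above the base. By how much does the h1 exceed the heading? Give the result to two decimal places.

59.02px

Step 3: 10.0 × 1.58³ = 39.4431px
Step 5: 10.0 × 1.58⁵ = 98.4658px
Difference: 98.4658 − 39.4431 = 59.0227px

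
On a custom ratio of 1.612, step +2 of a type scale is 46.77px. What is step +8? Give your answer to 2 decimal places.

46.77 × 1.612⁶ = 46.77 × 17.54649 ≈ 820.649

820.65px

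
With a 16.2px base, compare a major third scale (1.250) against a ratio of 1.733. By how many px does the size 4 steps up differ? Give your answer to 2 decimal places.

Major third: 16.2 × 1.250⁴ = 39.5508px
At 1.733: 16.2 × 1.733⁴ = 146.1199px
Difference: 146.1199 − 39.5508 = 106.5691px

106.57px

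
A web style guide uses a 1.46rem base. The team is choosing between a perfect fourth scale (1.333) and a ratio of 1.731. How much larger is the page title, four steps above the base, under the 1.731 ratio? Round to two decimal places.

8.50rem

Perfect fourth: 1.46 × 1.333⁴ = 4.6097rem
At 1.731: 1.46 × 1.731⁴ = 13.1081rem
Difference: 13.1081 − 4.6097 = 8.4984rem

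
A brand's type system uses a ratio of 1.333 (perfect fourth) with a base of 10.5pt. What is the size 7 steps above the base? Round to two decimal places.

78.52pt

10.5 × 1.333⁷ = 10.5 × 7.47844 ≈ 78.52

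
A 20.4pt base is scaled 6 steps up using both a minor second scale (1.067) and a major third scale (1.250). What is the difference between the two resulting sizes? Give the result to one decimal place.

47.7pt

Minor second: 20.4 × 1.067⁶ = 30.103pt
Major third: 20.4 × 1.250⁶ = 77.820pt
Difference: 77.820 − 30.103 = 47.717pt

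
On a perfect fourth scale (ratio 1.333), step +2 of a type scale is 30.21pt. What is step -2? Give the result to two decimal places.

The gap is -2 − (2) = -4 steps, so the factor is 1.333^-4.
30.21 ÷ 1.333⁴ = 30.21 ÷ 3.15733 ≈ 9.568

9.57pt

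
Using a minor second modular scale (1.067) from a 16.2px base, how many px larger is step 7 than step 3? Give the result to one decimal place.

Step 3: 16.2 × 1.067³ = 19.679px
Step 7: 16.2 × 1.067⁷ = 25.507px
Difference: 25.507 − 19.679 = 5.828px

5.8px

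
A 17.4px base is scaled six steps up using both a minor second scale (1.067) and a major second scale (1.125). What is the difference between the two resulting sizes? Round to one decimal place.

Minor second: 17.4 × 1.067⁶ = 25.676px
Major second: 17.4 × 1.125⁶ = 35.275px
Difference: 35.275 − 25.676 = 9.599px

9.6px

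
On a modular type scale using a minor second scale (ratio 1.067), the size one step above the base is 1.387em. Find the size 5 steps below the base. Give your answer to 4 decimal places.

1.387 ÷ 1.067⁶ = 1.387 ÷ 1.47566 ≈ 0.9399

0.9399em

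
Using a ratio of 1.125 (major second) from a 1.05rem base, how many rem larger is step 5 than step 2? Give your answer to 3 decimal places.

Step 2: 1.05 × 1.125² = 1.32891rem
Step 5: 1.05 × 1.125⁵ = 1.89213rem
Difference: 1.89213 − 1.32891 = 0.56322rem

0.563rem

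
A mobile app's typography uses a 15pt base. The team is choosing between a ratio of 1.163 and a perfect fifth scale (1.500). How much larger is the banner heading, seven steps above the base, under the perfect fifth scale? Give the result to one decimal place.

At 1.163: 15.0 × 1.163⁷ = 43.167pt
Perfect fifth: 15.0 × 1.500⁷ = 256.289pt
Difference: 256.289 − 43.167 = 213.122pt

213.1pt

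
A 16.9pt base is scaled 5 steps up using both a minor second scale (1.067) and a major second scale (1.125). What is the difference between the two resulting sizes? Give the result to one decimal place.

Minor second: 16.9 × 1.067⁵ = 23.373pt
Major second: 16.9 × 1.125⁵ = 30.454pt
Difference: 30.454 − 23.373 = 7.081pt

7.1pt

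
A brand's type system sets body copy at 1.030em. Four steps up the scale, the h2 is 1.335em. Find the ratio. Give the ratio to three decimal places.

r⁴ = 1.335 / 1.030, so r = (1.335/1.030)^(1/4).
r = 1.2961^(1/4) ≈ 1.0670

1.067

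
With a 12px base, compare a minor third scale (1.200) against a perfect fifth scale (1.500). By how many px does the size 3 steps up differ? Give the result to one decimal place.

Minor third: 12.0 × 1.200³ = 20.736px
Perfect fifth: 12.0 × 1.500³ = 40.500px
Difference: 40.500 − 20.736 = 19.764px

19.8px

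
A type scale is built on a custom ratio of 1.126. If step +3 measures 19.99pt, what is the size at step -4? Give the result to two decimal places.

19.99 ÷ 1.126⁷ = 19.99 ÷ 2.29493 ≈ 8.711

8.71pt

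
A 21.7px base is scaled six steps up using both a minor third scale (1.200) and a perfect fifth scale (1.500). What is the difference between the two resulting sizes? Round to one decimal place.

Minor third: 21.7 × 1.200⁶ = 64.796px
Perfect fifth: 21.7 × 1.500⁶ = 247.177px
Difference: 247.177 − 64.796 = 182.381px

182.4px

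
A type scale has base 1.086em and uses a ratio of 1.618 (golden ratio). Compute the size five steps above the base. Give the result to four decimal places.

12.0427em

1.086 × 1.618⁵ = 1.086 × 11.08901 ≈ 12.0427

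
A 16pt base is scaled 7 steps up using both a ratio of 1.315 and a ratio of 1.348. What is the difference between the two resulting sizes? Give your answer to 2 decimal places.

20.61pt

At 1.315: 16.0 × 1.315⁷ = 108.7928pt
At 1.348: 16.0 × 1.348⁷ = 129.4045pt
Difference: 129.4045 − 108.7928 = 20.6117pt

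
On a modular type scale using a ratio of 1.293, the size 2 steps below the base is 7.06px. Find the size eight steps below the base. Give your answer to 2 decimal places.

1.51px

The gap is -8 − (-2) = -6 steps, so the factor is 1.293^-6.
7.06 ÷ 1.293⁶ = 7.06 ÷ 4.67295 ≈ 1.511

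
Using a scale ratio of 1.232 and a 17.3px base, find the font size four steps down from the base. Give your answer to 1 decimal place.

7.5px

17.3 ÷ 1.232⁴ = 17.3 ÷ 2.30379 ≈ 7.51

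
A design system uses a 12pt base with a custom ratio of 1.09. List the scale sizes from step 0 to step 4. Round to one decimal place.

Step 0: 12pt
Step 1: 12.0 × 1.09 = 13.1
Step 2: 12.0 × 1.09² = 14.3
Step 3: 12.0 × 1.09³ = 15.5
Step 4: 12.0 × 1.09⁴ = 16.9

12.0pt, 13.1pt, 14.3pt, 15.5pt, 16.9pt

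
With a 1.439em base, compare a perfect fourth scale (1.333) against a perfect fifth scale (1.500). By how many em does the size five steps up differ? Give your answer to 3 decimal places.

4.871em

Perfect fourth: 1.439 × 1.333⁵ = 6.05636em
Perfect fifth: 1.439 × 1.500⁵ = 10.92741em
Difference: 10.92741 − 6.05636 = 4.87105em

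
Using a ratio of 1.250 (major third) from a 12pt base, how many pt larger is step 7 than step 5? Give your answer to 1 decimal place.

Step 5: 12.0 × 1.250⁵ = 36.621pt
Step 7: 12.0 × 1.250⁷ = 57.220pt
Difference: 57.220 − 36.621 = 20.599pt

20.6pt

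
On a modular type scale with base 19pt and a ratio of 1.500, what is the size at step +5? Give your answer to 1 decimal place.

144.3pt

19.0 × 1.500⁵ = 19.0 × 7.59375 ≈ 144.28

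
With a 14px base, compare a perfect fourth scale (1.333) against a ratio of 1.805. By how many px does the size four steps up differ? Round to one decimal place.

Perfect fourth: 14.0 × 1.333⁴ = 44.203px
At 1.805: 14.0 × 1.805⁴ = 148.606px
Difference: 148.606 − 44.203 = 104.403px

104.4px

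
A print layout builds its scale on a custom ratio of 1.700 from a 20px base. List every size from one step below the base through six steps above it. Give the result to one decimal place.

Step -1: 20.0 ÷ 1.700 = 11.8
Step 0: 20px
Step 1: 20.0 × 1.700 = 34.0
Step 2: 20.0 × 1.700² = 57.8
Step 3: 20.0 × 1.700³ = 98.3
Step 4: 20.0 × 1.700⁴ = 167.0
Step 5: 20.0 × 1.700⁵ = 284.0
Step 6: 20.0 × 1.700⁶ = 482.8

11.8px, 20.0px, 34.0px, 57.8px, 98.3px, 167.0px, 284.0px, 482.8px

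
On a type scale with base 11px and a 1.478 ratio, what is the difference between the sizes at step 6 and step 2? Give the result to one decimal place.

90.6px

Step 2: 11.0 × 1.478² = 24.029px
Step 6: 11.0 × 1.478⁶ = 114.667px
Difference: 114.667 − 24.029 = 90.638px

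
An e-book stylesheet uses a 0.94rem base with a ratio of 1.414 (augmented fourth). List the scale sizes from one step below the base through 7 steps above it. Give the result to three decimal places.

0.665rem, 0.940rem, 1.329rem, 1.879rem, 2.658rem, 3.758rem, 5.313rem, 7.513rem, 10.624rem

Step -1: 0.94 ÷ 1.414 = 0.665
Step 0: 0.94rem
Step 1: 0.94 × 1.414 = 1.329
Step 2: 0.94 × 1.414² = 1.879
Step 3: 0.94 × 1.414³ = 2.658
Step 4: 0.94 × 1.414⁴ = 3.758
Step 5: 0.94 × 1.414⁵ = 5.313
Step 6: 0.94 × 1.414⁶ = 7.513
Step 7: 0.94 × 1.414⁷ = 10.624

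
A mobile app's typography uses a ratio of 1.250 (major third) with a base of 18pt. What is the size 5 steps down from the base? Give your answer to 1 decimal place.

5.9pt

Each step on a modular scale multiplies by the ratio, so the size n steps from the base is base × ratioⁿ.
18.0 ÷ 1.250⁵ = 18.0 ÷ 3.05176 ≈ 5.90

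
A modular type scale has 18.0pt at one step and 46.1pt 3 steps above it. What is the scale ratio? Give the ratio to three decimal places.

1.368

r³ = 46.1 / 18.0, so r = (46.1/18.0)^(1/3).
r = 2.5611^(1/3) ≈ 1.3682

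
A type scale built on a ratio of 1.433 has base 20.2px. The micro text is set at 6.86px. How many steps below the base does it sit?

3

1.433ⁿ = 20.2 / 6.86 = 2.9446
n = ln(2.9446) / ln(1.433) = 1.0800 / 0.3598 ≈ 3.00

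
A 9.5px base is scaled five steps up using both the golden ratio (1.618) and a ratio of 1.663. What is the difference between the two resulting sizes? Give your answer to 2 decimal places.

Golden ratio: 9.5 × 1.618⁵ = 105.3455px
At 1.663: 9.5 × 1.663⁵ = 120.8328px
Difference: 120.8328 − 105.3455 = 15.4873px

15.49px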